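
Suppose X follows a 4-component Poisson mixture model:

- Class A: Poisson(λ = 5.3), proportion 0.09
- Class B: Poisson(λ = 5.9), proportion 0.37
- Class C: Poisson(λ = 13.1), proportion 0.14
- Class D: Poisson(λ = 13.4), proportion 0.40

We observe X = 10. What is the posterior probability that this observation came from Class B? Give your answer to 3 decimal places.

Apply Bayes' rule: the posterior for each component is proportional to its prior times its likelihood at x.
Poisson probabilities:
  f_A = 0.0240566
  f_B = 0.0385851
  f_C = 0.0838865
  f_D = 0.0779361
Weight by the priors:
  π_A·f_A = 0.09 × 0.0240566 = 0.0021651
  π_B·f_B = 0.37 × 0.0385851 = 0.0142765
  π_C·f_C = 0.14 × 0.0838865 = 0.0117441
  π_D·f_D = 0.40 × 0.0779361 = 0.0311745
Evidence: 0.0021651 + 0.0142765 + 0.0117441 + 0.0311745 = 0.0593602
Responsibility of Class B: 0.0142765 / 0.0593602 ≈ 0.241

0.241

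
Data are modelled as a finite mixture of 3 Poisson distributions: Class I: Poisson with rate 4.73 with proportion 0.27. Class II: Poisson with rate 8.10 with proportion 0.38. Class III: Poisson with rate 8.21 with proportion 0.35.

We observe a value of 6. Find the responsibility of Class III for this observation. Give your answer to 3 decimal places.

By Bayes' theorem, P(k | x) = π_k f_k(x) / Σ_j π_j f_j(x).
Evaluate each component's likelihood at the observed value:
  f_I = 0.137284
  f_II = 0.119067
  f_III = 0.115656
Weight by the priors:
  π_I·f_I = 0.27 × 0.137284 = 0.0370668
  π_II·f_II = 0.38 × 0.119067 = 0.0452456
  π_III·f_III = 0.35 × 0.115656 = 0.0404797
Sum: 0.0370668 + 0.0452456 + 0.0404797 = 0.122792
So the posterior for Class III is 0.0404797 / 0.122792 ≈ 0.330.

0.330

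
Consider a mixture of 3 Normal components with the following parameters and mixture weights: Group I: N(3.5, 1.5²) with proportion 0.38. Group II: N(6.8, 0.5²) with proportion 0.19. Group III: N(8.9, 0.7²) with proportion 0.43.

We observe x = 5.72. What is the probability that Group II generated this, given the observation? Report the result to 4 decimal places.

Apply Bayes' rule: the posterior for each component is proportional to its prior times its likelihood at x.
Evaluate each component's likelihood at the observed value:
  L_I = (1/(1.5·√(2π)))·exp(−(5.72−3.5)²/(2·1.5²)) = 0.265962·exp(-1.09520) = 0.0889569
  L_II = (1/(0.5·√(2π)))·exp(−(5.72−6.8)²/(2·0.5²)) = 0.797885·exp(-2.33280) = 0.0774137
  L_III = (1/(0.7·√(2π)))·exp(−(5.72−8.9)²/(2·0.7²)) = 0.569918·exp(-10.31878) = 1.88116e-05
Prior × likelihood for each component:
  π_I·L_I = 0.38 × 0.0889569 = 0.0338036
  π_II·L_II = 0.19 × 0.0774137 = 0.0147086
  π_III·L_III = 0.43 × 1.88116e-05 = 8.08897e-06
Marginal: 0.0338036 + 0.0147086 + 8.08897e-06 = 0.0485203
P(Group II | x) = 0.0147086 / 0.0485203 ≈ 0.3031

0.3031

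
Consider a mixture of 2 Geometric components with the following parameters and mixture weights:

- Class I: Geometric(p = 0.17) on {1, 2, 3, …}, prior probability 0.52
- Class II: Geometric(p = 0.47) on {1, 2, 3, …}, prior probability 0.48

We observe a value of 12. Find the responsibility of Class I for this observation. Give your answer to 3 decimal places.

Apply Bayes' rule: the posterior for each component is proportional to its prior times its likelihood at x.
Evaluate each component's likelihood at the observed value:
  L_I = 0.0218931
  L_II = 0.000435645
Multiply by the mixture weights:
  π_I·L_I = 0.52 × 0.0218931 = 0.0113844
  π_II·L_II = 0.48 × 0.000435645 = 0.000209109
Normaliser: 0.0113844 + 0.000209109 = 0.0115935
P(Class I | data) = 0.0113844 / 0.0115935 ≈ 0.982

0.982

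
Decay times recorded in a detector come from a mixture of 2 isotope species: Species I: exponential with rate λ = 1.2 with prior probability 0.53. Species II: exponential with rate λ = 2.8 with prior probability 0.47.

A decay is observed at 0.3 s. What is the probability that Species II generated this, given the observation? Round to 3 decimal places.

Apply Bayes' rule: the posterior for each component is proportional to its prior times its likelihood at x.
Exponential densities:
  f_I = 0.837212
  f_II = 1.20879
Multiply by the mixture weights:
  π_I·f_I = 0.53 × 0.837212 = 0.443722
  π_II·f_II = 0.47 × 1.20879 = 0.568131
Marginal: 0.443722 + 0.568131 = 1.01185
P(Species II | the observation) = 0.568131 / 1.01185 ≈ 0.561

0.561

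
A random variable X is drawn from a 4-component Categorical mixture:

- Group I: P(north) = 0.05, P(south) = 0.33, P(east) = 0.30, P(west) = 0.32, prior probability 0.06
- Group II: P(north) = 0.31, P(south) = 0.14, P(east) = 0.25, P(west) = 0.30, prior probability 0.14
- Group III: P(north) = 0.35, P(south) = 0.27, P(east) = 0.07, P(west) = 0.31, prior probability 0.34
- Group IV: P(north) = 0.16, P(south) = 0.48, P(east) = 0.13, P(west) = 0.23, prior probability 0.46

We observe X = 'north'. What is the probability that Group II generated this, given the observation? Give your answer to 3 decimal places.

0.182

Posterior ∝ prior × likelihood, so P(k | x) ∝ π_k f_k(x); normalise over all components.
Categorical probabilities:
  p_I = 0.05
  p_II = 0.31
  p_III = 0.35
  p_IV = 0.16
Prior × likelihood for each component:
  π_I·p_I = 0.06 × 0.05 = 0.003
  π_II·p_II = 0.14 × 0.31 = 0.0434
  π_III·p_III = 0.34 × 0.35 = 0.119
  π_IV·p_IV = 0.46 × 0.16 = 0.0736
Sum: 0.003 + 0.0434 + 0.119 + 0.0736 = 0.239
P(Group II | the observation) ≈ 0.182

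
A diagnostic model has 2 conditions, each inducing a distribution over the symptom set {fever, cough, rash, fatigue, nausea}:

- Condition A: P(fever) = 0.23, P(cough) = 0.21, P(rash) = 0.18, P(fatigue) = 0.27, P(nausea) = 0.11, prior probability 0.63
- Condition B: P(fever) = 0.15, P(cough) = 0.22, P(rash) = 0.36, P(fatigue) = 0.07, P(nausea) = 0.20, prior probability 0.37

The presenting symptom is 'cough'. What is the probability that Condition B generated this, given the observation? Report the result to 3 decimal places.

Apply Bayes' rule: the posterior for each component is proportional to its prior times its likelihood at x.
Categorical probabilities:
  f_A = 0.21
  f_B = 0.22
Prior × likelihood for each component:
  π_A·f_A = 0.63 × 0.21 = 0.1323
  π_B·f_B = 0.37 × 0.22 = 0.0814
Normaliser: 0.1323 + 0.0814 = 0.2137
P(Condition B | 'cough') = 0.0814 / 0.2137 ≈ 0.381

0.381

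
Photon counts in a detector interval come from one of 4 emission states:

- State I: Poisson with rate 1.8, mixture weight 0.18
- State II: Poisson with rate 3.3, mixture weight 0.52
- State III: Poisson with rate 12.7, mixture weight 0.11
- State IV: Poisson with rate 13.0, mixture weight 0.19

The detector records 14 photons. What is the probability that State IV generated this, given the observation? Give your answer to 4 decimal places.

0.6395

Posterior ∝ prior × likelihood, so P(k | x) ∝ w_k f_k(x); normalise over all components.
Component likelihoods at x = 14 photons:
  p_I = e^(−1.8)·1.8^14/14! = 7.10684e-09
  p_II = e^(−3.3)·3.3^14/14! = 7.68449e-06
  p_III = e^(−12.7)·12.7^14/14! = 0.0993811
  p_IV = e^(−13.0)·13.0^14/14! = 0.102087
Unnormalised posteriors:
  w_I·p_I = 0.18 × 7.10684e-09 = 1.27923e-09
  w_II·p_II = 0.52 × 7.68449e-06 = 3.99593e-06
  w_III·p_III = 0.11 × 0.0993811 = 0.0109319
  w_IV·p_IV = 0.19 × 0.102087 = 0.0193965
Marginal: 1.27923e-09 + 3.99593e-06 + 0.0109319 + 0.0193965 = 0.0303324
P(State IV | the observation) = 0.0193965 / 0.0303324 ≈ 0.6395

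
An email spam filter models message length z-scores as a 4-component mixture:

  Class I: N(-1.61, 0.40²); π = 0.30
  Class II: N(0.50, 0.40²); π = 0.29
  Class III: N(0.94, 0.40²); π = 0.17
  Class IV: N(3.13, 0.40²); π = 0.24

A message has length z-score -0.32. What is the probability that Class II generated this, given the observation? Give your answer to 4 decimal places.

0.9257

Posterior ∝ prior × likelihood, so P(k | x) ∝ P(Z=k) f_k(x); normalise over all components.
Evaluate each component's likelihood at the observed value:
  f_I = (1/(0.40·√(2π)))·exp(−(-0.32−-1.61)²/(2·0.40²)) = 0.997356·exp(-5.20031) = 0.00550026
  f_II = (1/(0.40·√(2π)))·exp(−(-0.32−0.50)²/(2·0.40²)) = 0.997356·exp(-2.10125) = 0.12198
  f_III = (1/(0.40·√(2π)))·exp(−(-0.32−0.94)²/(2·0.40²)) = 0.997356·exp(-4.96125) = 0.00698565
  f_IV = (1/(0.40·√(2π)))·exp(−(-0.32−3.13)²/(2·0.40²)) = 0.997356·exp(-37.19531) = 7.00053e-17
Weight by the priors:
  P(Z=I)·f_I = 0.30 × 0.00550026 = 0.00165008
  P(Z=II)·f_II = 0.29 × 0.12198 = 0.0353742
  P(Z=III)·f_III = 0.17 × 0.00698565 = 0.00118756
  P(Z=IV)·f_IV = 0.24 × 7.00053e-17 = 1.68013e-17
Normaliser: 0.00165008 + 0.0353742 + 0.00118756 + 1.68013e-17 = 0.0382119
Responsibility of Class II: 0.0353742 / 0.0382119 ≈ 0.9257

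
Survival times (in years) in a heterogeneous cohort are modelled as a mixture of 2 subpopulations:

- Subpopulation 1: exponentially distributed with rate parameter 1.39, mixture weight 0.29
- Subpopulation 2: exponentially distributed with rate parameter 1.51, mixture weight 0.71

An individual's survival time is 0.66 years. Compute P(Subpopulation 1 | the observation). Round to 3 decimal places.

Posterior ∝ prior × likelihood, so P(k | x) ∝ π_k f_k(x); normalise over all components.
Exponential densities:
  L_1 = 0.555384
  L_2 = 0.55739
Unnormalised posteriors:
  π_1·L_1 = 0.29 × 0.555384 = 0.161061
  π_2·L_2 = 0.71 × 0.55739 = 0.395747
Marginal: 0.161061 + 0.395747 = 0.556808
So the posterior for Subpopulation 1 is 0.161061 / 0.556808 ≈ 0.289.

0.289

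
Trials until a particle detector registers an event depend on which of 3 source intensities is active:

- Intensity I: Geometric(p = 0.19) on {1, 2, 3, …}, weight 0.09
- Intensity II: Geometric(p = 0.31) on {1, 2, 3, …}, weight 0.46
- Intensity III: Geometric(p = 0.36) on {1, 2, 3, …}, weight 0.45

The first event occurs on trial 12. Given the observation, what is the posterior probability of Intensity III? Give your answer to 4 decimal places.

By Bayes' theorem, P(k | x) = P(Z=k) f_k(x) / Σ_j P(Z=j) f_j(x).
Geometric probabilities:
  L_I = 0.0187106
  L_II = 0.00523241
  L_III = 0.00265633
Multiply by the mixture weights:
  P(Z=I)·L_I = 0.09 × 0.0187106 = 0.00168396
  P(Z=II)·L_II = 0.46 × 0.00523241 = 0.00240691
  P(Z=III)·L_III = 0.45 × 0.00265633 = 0.00119535
Evidence: 0.00168396 + 0.00240691 + 0.00119535 = 0.00528622
Responsibility of Intensity III: 0.00119535 / 0.00528622 ≈ 0.2261

0.2261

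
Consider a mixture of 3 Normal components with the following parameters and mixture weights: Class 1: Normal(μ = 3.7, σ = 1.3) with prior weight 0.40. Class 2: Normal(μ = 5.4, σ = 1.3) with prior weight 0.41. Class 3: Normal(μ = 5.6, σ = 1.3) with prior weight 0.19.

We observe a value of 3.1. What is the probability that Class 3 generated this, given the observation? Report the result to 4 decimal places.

0.0629

P(component k | x) = P(Z=k)·f_k(x) / marginal(x), where marginal(x) = Σ_j P(Z=j)·f_j(x).
Component likelihoods at x = 3.1:
  L_1 = 0.275874
  L_2 = 0.064159
  L_3 = 0.0482956
Prior × likelihood for each component:
  P(Z=1)·L_1 = 0.40 × 0.275874 = 0.11035
  P(Z=2)·L_2 = 0.41 × 0.064159 = 0.0263052
  P(Z=3)·L_3 = 0.19 × 0.0482956 = 0.00917616
Marginal: 0.11035 + 0.0263052 + 0.00917616 = 0.145831
Responsibility of Class 3: 0.00917616 / 0.145831 ≈ 0.0629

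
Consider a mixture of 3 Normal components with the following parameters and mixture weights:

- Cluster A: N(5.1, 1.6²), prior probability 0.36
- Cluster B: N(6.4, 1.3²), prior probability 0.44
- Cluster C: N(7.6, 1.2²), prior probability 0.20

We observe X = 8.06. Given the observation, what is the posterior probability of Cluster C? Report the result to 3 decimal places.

The responsibility of component k is π_k f_k(x) divided by Σ_j π_j f_j(x).
Component likelihoods at x = 8.06:
  f_A = 0.0450405
  f_B = 0.1358
  f_C = 0.308902
Multiply by the mixture weights:
  π_A·f_A = 0.36 × 0.0450405 = 0.0162146
  π_B·f_B = 0.44 × 0.1358 = 0.0597522
  π_C·f_C = 0.20 × 0.308902 = 0.0617803
Normaliser: 0.0162146 + 0.0597522 + 0.0617803 = 0.137747
So the posterior for Cluster C is 0.0617803 / 0.137747 ≈ 0.449.

0.449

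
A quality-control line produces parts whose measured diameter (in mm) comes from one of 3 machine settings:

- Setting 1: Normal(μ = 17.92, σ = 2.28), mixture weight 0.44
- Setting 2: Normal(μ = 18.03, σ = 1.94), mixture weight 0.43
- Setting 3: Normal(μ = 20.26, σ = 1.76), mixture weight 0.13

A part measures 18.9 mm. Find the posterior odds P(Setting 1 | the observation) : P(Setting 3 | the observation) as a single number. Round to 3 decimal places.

3.211

Posterior odds = (π_i f_i(x)) / (π_j f_j(x)); the normalising sum cancels.
Normal densities:
  L_1 = 0.159536
  L_2 = 0.185968
  L_3 = 0.168166
0.0701956 / 0.0218615 ≈ 3.211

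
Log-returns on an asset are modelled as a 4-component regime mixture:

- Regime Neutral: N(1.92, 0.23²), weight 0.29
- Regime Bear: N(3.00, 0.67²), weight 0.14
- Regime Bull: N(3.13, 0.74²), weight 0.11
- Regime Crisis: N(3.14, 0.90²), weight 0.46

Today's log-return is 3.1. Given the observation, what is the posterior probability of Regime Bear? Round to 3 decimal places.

Apply Bayes' rule: the posterior for each component is proportional to its prior times its likelihood at x.
Normal densities:
  f_Neutral = (1/(0.23·√(2π)))·exp(−(3.1−1.92)²/(2·0.23²)) = 1.734532·exp(-13.16068) = 3.33865e-06
  f_Bear = (1/(0.67·√(2π)))·exp(−(3.1−3.00)²/(2·0.67²)) = 0.595436·exp(-0.01114) = 0.588841
  f_Bull = (1/(0.74·√(2π)))·exp(−(3.1−3.13)²/(2·0.74²)) = 0.539111·exp(-0.00082) = 0.538668
  f_Crisis = (1/(0.90·√(2π)))·exp(−(3.1−3.14)²/(2·0.90²)) = 0.443269·exp(-0.00099) = 0.442832
Prior × likelihood for each component:
  π_Neutral·f_Neutral = 0.29 × 3.33865e-06 = 9.68209e-07
  π_Bear·f_Bear = 0.14 × 0.588841 = 0.0824377
  π_Bull·f_Bull = 0.11 × 0.538668 = 0.0592535
  π_Crisis·f_Crisis = 0.46 × 0.442832 = 0.203703
Evidence: 9.68209e-07 + 0.0824377 + 0.0592535 + 0.203703 = 0.345395
So the posterior for Regime Bear is 0.0824377 / 0.345395 ≈ 0.239.

0.239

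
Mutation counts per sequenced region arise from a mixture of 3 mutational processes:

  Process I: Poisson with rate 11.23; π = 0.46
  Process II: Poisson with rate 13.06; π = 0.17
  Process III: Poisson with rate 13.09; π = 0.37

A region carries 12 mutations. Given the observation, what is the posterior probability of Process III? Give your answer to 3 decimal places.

0.366

P(component k | x) = P(Z=k)·f_k(x) / marginal(x), where marginal(x) = Σ_j P(Z=j)·f_j(x).
Component likelihoods at x = 12 mutations:
  L_I = e^(−11.23)·11.23^12/12! = 0.111453
  L_II = e^(−13.06)·13.06^12/12! = 0.10942
  L_III = e^(−13.09)·13.09^12/12! = 0.10915
Weight by the priors:
  P(Z=I)·L_I = 0.46 × 0.111453 = 0.0512685
  P(Z=II)·L_II = 0.17 × 0.10942 = 0.0186013
  P(Z=III)·L_III = 0.37 × 0.10915 = 0.0403855
Sum: 0.0512685 + 0.0186013 + 0.0403855 = 0.110255
P(Process III | x) ≈ 0.366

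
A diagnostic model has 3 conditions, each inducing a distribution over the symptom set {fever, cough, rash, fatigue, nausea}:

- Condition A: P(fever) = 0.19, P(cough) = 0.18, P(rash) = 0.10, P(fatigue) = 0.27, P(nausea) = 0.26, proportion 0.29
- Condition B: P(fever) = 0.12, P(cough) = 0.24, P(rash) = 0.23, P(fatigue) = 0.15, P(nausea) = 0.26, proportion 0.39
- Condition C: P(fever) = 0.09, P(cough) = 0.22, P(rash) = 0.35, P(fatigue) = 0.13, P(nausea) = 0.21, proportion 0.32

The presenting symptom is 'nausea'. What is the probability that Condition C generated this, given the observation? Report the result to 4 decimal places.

Posterior ∝ prior × likelihood, so P(k | x) ∝ π_k f_k(x); normalise over all components.
Component likelihoods at x = 'nausea':
  L_A = 0.26
  L_B = 0.26
  L_C = 0.21
Weight by the priors:
  π_A·L_A = 0.29 × 0.26 = 0.0754
  π_B·L_B = 0.39 × 0.26 = 0.1014
  π_C·L_C = 0.32 × 0.21 = 0.0672
Normaliser: 0.0754 + 0.1014 + 0.0672 = 0.244
P(Condition C | 'nausea') ≈ 0.2754

0.2754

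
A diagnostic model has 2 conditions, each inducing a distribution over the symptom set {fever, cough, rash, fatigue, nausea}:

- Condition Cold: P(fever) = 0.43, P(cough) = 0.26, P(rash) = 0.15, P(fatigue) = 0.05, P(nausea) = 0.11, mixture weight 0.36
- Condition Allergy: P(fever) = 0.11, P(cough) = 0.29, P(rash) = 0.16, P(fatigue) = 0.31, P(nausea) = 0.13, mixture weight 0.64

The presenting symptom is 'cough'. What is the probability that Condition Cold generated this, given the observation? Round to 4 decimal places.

By Bayes' theorem, P(k | x) = π_k f_k(x) / Σ_j π_j f_j(x).
Component likelihoods at x = 'cough':
  f_Cold = 0.26
  f_Allergy = 0.29
Prior × likelihood for each component:
  π_Cold·f_Cold = 0.36 × 0.26 = 0.0936
  π_Allergy·f_Allergy = 0.64 × 0.29 = 0.1856
Evidence: 0.0936 + 0.1856 = 0.2792
P(Condition Cold | data) ≈ 0.3352

0.3352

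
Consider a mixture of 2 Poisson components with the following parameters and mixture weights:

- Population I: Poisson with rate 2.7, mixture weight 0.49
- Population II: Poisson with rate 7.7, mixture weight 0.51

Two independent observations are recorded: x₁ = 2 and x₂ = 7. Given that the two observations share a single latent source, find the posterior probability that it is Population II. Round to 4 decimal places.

0.3709

Apply Bayes' rule: the posterior for each component is proportional to its prior times its likelihood at x.
Since both observations come from the same component, the likelihood for component k is f_k(x₁)·f_k(x₂).
  L_I = [e^(−2.7)·2.7^2/2! = 0.244964] × [0.0139483] = 0.00341683
  L_II = [e^(−7.7)·7.7^2/2! = 0.0134241] × [0.144191] = 0.00193562
Multiply by the mixture weights:
  π_I·L_I = 0.49 × 0.00341683 = 0.00167425
  π_II·L_II = 0.51 × 0.00193562 = 0.000987168
Denominator: 0.00167425 + 0.000987168 = 0.00266141
Responsibility of Population II: 0.000987168 / 0.00266141 ≈ 0.3709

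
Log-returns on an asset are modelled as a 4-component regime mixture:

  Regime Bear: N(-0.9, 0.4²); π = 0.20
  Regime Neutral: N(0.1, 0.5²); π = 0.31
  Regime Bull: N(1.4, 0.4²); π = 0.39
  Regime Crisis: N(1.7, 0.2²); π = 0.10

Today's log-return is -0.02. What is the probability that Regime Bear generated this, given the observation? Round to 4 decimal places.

0.0685

P(component k | x) = P(Z=k)·f_k(x) / marginal(x), where marginal(x) = Σ_j P(Z=j)·f_j(x).
Evaluate each component's likelihood at the observed value:
  p_Bear = 0.0886865
  p_Neutral = 0.775233
  p_Bull = 0.00182916
  p_Crisis = 1.73648e-16
Multiply by the mixture weights:
  P(Z=Bear)·p_Bear = 0.20 × 0.0886865 = 0.0177373
  P(Z=Neutral)·p_Neutral = 0.31 × 0.775233 = 0.240322
  P(Z=Bull)·p_Bull = 0.39 × 0.00182916 = 0.000713373
  P(Z=Crisis)·p_Crisis = 0.10 × 1.73648e-16 = 1.73648e-17
Marginal: 0.0177373 + 0.240322 + 0.000713373 + 1.73648e-17 = 0.258773
Responsibility of Regime Bear: 0.0177373 / 0.258773 ≈ 0.0685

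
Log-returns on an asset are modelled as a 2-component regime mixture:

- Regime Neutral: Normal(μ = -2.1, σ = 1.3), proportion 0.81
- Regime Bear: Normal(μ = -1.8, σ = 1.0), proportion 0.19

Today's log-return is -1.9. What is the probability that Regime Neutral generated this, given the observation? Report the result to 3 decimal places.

The responsibility of component k is π_k f_k(x) divided by Σ_j π_j f_j(x).
Component likelihoods at x = -1.9:
  f_Neutral = (1/(1.3·√(2π)))·exp(−(-1.9−-2.1)²/(2·1.3²)) = 0.306879·exp(-0.01183) = 0.303268
  f_Bear = (1/(1.0·√(2π)))·exp(−(-1.9−-1.8)²/(2·1.0²)) = 0.398942·exp(-0.00500) = 0.396953
Weight by the priors:
  π_Neutral·f_Neutral = 0.81 × 0.303268 = 0.245647
  π_Bear·f_Bear = 0.19 × 0.396953 = 0.075421
Denominator: 0.245647 + 0.075421 = 0.321068
P(Regime Neutral | the observation) = 0.245647 / 0.321068 ≈ 0.765

0.765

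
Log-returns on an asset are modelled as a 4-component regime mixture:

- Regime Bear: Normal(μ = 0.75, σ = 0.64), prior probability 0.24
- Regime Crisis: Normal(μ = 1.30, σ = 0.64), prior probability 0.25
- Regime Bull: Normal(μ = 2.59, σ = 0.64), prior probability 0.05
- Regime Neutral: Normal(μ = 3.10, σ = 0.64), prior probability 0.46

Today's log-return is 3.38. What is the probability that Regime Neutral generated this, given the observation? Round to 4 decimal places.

P(component k | x) = P(Z=k)·f_k(x) / marginal(x), where marginal(x) = Σ_j P(Z=j)·f_j(x).
Evaluate each component's likelihood at the observed value:
  p_Bear = (1/(0.64·√(2π)))·exp(−(3.38−0.75)²/(2·0.64²)) = 0.623347·exp(-8.44348) = 0.000134206
  p_Crisis = (1/(0.64·√(2π)))·exp(−(3.38−1.30)²/(2·0.64²)) = 0.623347·exp(-5.28125) = 0.00317039
  p_Bull = (1/(0.64·√(2π)))·exp(−(3.38−2.59)²/(2·0.64²)) = 0.623347·exp(-0.76184) = 0.290982
  p_Neutral = (1/(0.64·√(2π)))·exp(−(3.38−3.10)²/(2·0.64²)) = 0.623347·exp(-0.09570) = 0.566457
Weight by the priors:
  P(Z=Bear)·p_Bear = 0.24 × 0.000134206 = 3.22095e-05
  P(Z=Crisis)·p_Crisis = 0.25 × 0.00317039 = 0.000792597
  P(Z=Bull)·p_Bull = 0.05 × 0.290982 = 0.0145491
  P(Z=Neutral)·p_Neutral = 0.46 × 0.566457 = 0.26057
Marginal: 3.22095e-05 + 0.000792597 + 0.0145491 + 0.26057 = 0.275944
So the posterior for Regime Neutral is 0.26057 / 0.275944 ≈ 0.9443.

0.9443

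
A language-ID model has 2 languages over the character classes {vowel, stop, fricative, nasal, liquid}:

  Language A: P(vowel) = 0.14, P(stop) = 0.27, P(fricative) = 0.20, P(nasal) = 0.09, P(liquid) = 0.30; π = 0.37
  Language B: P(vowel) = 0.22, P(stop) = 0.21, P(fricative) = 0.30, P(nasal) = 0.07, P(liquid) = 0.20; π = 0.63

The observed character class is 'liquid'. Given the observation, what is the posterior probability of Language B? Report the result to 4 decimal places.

By Bayes' theorem, P(k | x) = π_k f_k(x) / Σ_j π_j f_j(x).
Evaluate each component's likelihood at the observed value:
  p_A = P(liquid | comp) = 0.30
  p_B = P(liquid | comp) = 0.20
Prior × likelihood for each component:
  π_A·p_A = 0.37 × 0.3 = 0.111
  π_B·p_B = 0.63 × 0.2 = 0.126
Denominator: 0.111 + 0.126 = 0.237
Responsibility of Language B: 0.126 / 0.237 ≈ 0.5316

0.5316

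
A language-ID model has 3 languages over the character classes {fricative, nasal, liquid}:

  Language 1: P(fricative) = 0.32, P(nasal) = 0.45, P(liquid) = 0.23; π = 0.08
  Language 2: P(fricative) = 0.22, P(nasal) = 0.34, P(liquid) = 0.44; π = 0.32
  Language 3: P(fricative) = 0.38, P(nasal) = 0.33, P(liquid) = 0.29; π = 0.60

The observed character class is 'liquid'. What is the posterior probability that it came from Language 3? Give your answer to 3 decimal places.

Posterior ∝ prior × likelihood, so P(k | x) ∝ w_k f_k(x); normalise over all components.
Component likelihoods at x = 'liquid':
  p_1 = P(liquid | comp) = 0.23
  p_2 = P(liquid | comp) = 0.44
  p_3 = P(liquid | comp) = 0.29
Multiply by the mixture weights:
  w_1·p_1 = 0.08 × 0.23 = 0.0184
  w_2·p_2 = 0.32 × 0.44 = 0.1408
  w_3·p_3 = 0.60 × 0.29 = 0.174
Sum: 0.0184 + 0.1408 + 0.174 = 0.3332
So the posterior for Language 3 is 0.174 / 0.3332 ≈ 0.522.

0.522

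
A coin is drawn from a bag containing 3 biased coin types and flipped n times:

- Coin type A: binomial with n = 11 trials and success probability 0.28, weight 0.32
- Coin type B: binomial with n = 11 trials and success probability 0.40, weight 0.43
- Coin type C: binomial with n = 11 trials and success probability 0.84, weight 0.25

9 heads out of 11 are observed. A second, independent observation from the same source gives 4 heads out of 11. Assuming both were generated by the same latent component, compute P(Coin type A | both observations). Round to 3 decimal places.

Posterior ∝ prior × likelihood, so P(k | x) ∝ w_k f_k(x); normalise over all components.
Since both observations come from the same component, the likelihood for component k is f_k(x₁)·f_k(x₂).
  f_A = [0.000301613] × [0.203457] = 6.13654e-05
  f_B = [0.00519045] × [0.23649] = 0.00122749
  f_C = [0.293168] × [0.000441033] = 0.000129297
Multiply by the mixture weights:
  w_A·f_A = 0.32 × 6.13654e-05 = 1.96369e-05
  w_B·f_B = 0.43 × 0.00122749 = 0.00052782
  w_C·f_C = 0.25 × 0.000129297 = 3.23242e-05
Denominator: 1.96369e-05 + 0.00052782 + 3.23242e-05 = 0.000579782
P(Coin type A | x) = 1.96369e-05 / 0.000579782 ≈ 0.034

0.034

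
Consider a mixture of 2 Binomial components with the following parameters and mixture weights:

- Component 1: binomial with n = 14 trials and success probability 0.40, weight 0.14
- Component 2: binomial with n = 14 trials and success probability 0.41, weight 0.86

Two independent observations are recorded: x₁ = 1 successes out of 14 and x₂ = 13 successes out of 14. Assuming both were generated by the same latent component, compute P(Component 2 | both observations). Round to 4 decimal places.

Posterior ∝ prior × likelihood, so P(k | x) ∝ π_k f_k(x); normalise over all components.
Since both observations come from the same component, the likelihood for component k is f_k(x₁)·f_k(x₂).
  p_1 = [C(14,1)·0.40^1·0.60^13 = 14·0.4·0.00130607 = 0.00731399] × [5.63714e-05] = 4.123e-07
  p_2 = [C(14,1)·0.41^1·0.59^13 = 14·0.41·0.00104973 = 0.00602543] × [7.64135e-05] = 4.60424e-07
Prior × likelihood for each component:
  π_1·p_1 = 0.14 × 4.123e-07 = 5.7722e-08
  π_2·p_2 = 0.86 × 4.60424e-07 = 3.95965e-07
Sum: 5.7722e-08 + 3.95965e-07 = 4.53687e-07
P(Component 2 | x) = 3.95965e-07 / 4.53687e-07 ≈ 0.8728

0.8728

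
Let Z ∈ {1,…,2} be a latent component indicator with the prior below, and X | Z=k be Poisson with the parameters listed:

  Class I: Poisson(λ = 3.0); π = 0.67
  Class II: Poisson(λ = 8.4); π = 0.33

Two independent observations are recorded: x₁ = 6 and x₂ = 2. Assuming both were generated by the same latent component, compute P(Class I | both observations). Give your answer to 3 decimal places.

By Bayes' theorem, P(k | x) = w_k f_k(x) / Σ_j w_j f_j(x).
Since both observations come from the same component, the likelihood for component k is f_k(x₁)·f_k(x₂).
  p_I = [0.0504094] × [0.224042] = 0.0112938
  p_II = [0.109716] × [0.00793332] = 0.000870411
Unnormalised posteriors:
  w_I·p_I = 0.67 × 0.0112938 = 0.00756686
  w_II·p_II = 0.33 × 0.000870411 = 0.000287236
Normaliser: 0.00756686 + 0.000287236 = 0.00785409
Responsibility of Class I: 0.00756686 / 0.00785409 ≈ 0.963

0.963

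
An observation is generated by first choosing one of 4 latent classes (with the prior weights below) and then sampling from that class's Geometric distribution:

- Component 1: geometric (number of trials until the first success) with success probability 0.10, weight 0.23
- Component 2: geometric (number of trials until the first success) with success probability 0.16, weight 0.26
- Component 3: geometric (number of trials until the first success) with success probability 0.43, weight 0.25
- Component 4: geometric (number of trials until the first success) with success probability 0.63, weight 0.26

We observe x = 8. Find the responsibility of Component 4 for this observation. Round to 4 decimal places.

By Bayes' theorem, P(k | x) = P(Z=k) f_k(x) / Σ_j P(Z=j) f_j(x).
Geometric probabilities:
  f_1 = 0.0478297
  f_2 = 0.0472145
  f_3 = 0.00840606
  f_4 = 0.000598071
Unnormalised posteriors:
  P(Z=1)·f_1 = 0.23 × 0.0478297 = 0.0110008
  P(Z=2)·f_2 = 0.26 × 0.0472145 = 0.0122758
  P(Z=3)·f_3 = 0.25 × 0.00840606 = 0.00210151
  P(Z=4)·f_4 = 0.26 × 0.000598071 = 0.000155498
Normaliser: 0.0110008 + 0.0122758 + 0.00210151 + 0.000155498 = 0.0255336
So the posterior for Component 4 is 0.000155498 / 0.0255336 ≈ 0.0061.

0.0061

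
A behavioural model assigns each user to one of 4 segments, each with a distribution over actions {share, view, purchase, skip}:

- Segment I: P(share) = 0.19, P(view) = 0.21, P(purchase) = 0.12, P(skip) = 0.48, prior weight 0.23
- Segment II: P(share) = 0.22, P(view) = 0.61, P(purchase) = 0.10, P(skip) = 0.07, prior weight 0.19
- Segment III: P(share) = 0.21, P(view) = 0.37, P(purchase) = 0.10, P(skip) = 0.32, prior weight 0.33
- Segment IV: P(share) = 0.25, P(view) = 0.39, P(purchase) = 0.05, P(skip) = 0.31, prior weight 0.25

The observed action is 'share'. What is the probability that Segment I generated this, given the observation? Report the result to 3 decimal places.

Apply Bayes' rule: the posterior for each component is proportional to its prior times its likelihood at x.
Component likelihoods at x = 'share':
  L_I = P(share | comp) = 0.19
  L_II = P(share | comp) = 0.22
  L_III = P(share | comp) = 0.21
  L_IV = P(share | comp) = 0.25
Multiply by the mixture weights:
  π_I·L_I = 0.23 × 0.19 = 0.0437
  π_II·L_II = 0.19 × 0.22 = 0.0418
  π_III·L_III = 0.33 × 0.21 = 0.0693
  π_IV·L_IV = 0.25 × 0.25 = 0.0625
Sum: 0.0437 + 0.0418 + 0.0693 + 0.0625 = 0.2173
Responsibility of Segment I: 0.0437 / 0.2173 ≈ 0.201

0.201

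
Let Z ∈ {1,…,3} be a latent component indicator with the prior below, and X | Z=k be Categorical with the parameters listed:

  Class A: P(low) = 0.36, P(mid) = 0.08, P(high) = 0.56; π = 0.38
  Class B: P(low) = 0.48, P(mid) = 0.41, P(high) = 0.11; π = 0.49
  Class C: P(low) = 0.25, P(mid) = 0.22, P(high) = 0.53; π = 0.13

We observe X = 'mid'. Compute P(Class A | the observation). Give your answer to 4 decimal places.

P(component k | x) = π_k·f_k(x) / marginal(x), where marginal(x) = Σ_j π_j·f_j(x).
Component likelihoods at x = 'mid':
  L_A = 0.08
  L_B = 0.41
  L_C = 0.22
Prior × likelihood for each component:
  π_A·L_A = 0.38 × 0.08 = 0.0304
  π_B·L_B = 0.49 × 0.41 = 0.2009
  π_C·L_C = 0.13 × 0.22 = 0.0286
Evidence: 0.0304 + 0.2009 + 0.0286 = 0.2599
So the posterior for Class A is 0.0304 / 0.2599 ≈ 0.1170.

0.1170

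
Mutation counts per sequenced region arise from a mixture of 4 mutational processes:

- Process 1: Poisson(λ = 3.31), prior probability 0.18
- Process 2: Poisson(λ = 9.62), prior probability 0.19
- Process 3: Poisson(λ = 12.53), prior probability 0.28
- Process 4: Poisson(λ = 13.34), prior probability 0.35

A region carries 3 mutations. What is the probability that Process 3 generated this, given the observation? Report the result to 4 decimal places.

By Bayes' theorem, P(k | x) = w_k f_k(x) / Σ_j w_j f_j(x).
Evaluate each component's likelihood at the observed value:
  L_1 = 0.220708
  L_2 = 0.00985056
  L_3 = 0.00118575
  L_4 = 0.000636543
Prior × likelihood for each component:
  w_1·L_1 = 0.18 × 0.220708 = 0.0397274
  w_2·L_2 = 0.19 × 0.00985056 = 0.00187161
  w_3·L_3 = 0.28 × 0.00118575 = 0.000332009
  w_4·L_4 = 0.35 × 0.000636543 = 0.00022279
Evidence: 0.0397274 + 0.00187161 + 0.000332009 + 0.00022279 = 0.0421538
P(Process 3 | data) = 0.000332009 / 0.0421538 ≈ 0.0079

0.0079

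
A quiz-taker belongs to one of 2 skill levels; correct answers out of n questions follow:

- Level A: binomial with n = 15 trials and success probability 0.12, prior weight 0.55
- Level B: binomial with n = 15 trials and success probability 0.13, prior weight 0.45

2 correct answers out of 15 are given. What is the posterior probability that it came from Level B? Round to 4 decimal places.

P(component k | x) = P(Z=k)·f_k(x) / marginal(x), where marginal(x) = Σ_j P(Z=j)·f_j(x).
Component likelihoods at x = 2 correct answers out of 15:
  p_A = C(15,2)·0.12^2·0.88^13 = 105·0.0144·0.189791 = 0.286963
  p_B = C(15,2)·0.13^2·0.87^13 = 105·0.0169·0.163588 = 0.290286
Weight by the priors:
  P(Z=A)·p_A = 0.55 × 0.286963 = 0.15783
  P(Z=B)·p_B = 0.45 × 0.290286 = 0.130629
Evidence: 0.15783 + 0.130629 = 0.288459
P(Level B | x) ≈ 0.4529

0.4529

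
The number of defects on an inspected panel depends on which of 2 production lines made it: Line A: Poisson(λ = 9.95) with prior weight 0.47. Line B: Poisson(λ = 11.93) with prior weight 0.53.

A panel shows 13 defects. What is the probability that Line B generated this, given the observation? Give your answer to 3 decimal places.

0.622

By Bayes' theorem, P(k | x) = π_k f_k(x) / Σ_j π_j f_j(x).
Poisson probabilities:
  f_A = 0.0718108
  f_B = 0.104933
Weight by the priors:
  π_A·f_A = 0.47 × 0.0718108 = 0.0337511
  π_B·f_B = 0.53 × 0.104933 = 0.0556145
Normaliser: 0.0337511 + 0.0556145 = 0.0893656
So the posterior for Line B is 0.0556145 / 0.0893656 ≈ 0.622.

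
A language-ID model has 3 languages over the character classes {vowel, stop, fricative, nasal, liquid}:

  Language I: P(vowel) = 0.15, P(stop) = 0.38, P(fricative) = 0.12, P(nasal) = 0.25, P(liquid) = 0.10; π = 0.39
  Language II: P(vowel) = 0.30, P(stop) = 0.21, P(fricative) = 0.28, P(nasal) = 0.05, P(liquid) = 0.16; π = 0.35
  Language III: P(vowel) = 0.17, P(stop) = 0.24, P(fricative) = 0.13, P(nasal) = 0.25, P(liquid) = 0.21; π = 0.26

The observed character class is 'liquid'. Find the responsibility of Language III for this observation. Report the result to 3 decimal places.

Apply Bayes' rule: the posterior for each component is proportional to its prior times its likelihood at x.
Evaluate each component's likelihood at the observed value:
  p_I = 0.1
  p_II = 0.16
  p_III = 0.21
Unnormalised posteriors:
  w_I·p_I = 0.39 × 0.1 = 0.039
  w_II·p_II = 0.35 × 0.16 = 0.056
  w_III·p_III = 0.26 × 0.21 = 0.0546
Denominator: 0.039 + 0.056 + 0.0546 = 0.1496
P(Language III | x) = 0.0546 / 0.1496 ≈ 0.365

0.365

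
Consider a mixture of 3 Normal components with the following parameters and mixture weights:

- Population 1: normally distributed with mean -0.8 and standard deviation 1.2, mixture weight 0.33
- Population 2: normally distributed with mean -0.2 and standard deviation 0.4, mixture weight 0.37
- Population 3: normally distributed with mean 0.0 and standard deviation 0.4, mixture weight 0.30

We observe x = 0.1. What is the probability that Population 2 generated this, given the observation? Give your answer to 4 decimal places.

0.4276

Apply Bayes' rule: the posterior for each component is proportional to its prior times its likelihood at x.
Component likelihoods at x = 0.1:
  f_1 = 0.250948
  f_2 = 0.752844
  f_3 = 0.96667
Unnormalised posteriors:
  w_1·f_1 = 0.33 × 0.250948 = 0.0828128
  w_2·f_2 = 0.37 × 0.752844 = 0.278552
  w_3·f_3 = 0.30 × 0.96667 = 0.290001
Evidence: 0.0828128 + 0.278552 + 0.290001 = 0.651366
P(Population 2 | data) ≈ 0.4276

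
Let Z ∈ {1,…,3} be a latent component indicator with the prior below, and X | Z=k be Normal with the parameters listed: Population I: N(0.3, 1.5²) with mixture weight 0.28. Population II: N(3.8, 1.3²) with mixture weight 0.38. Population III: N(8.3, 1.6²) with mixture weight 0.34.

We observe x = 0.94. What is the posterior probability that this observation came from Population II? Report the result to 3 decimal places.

0.132

By Bayes' theorem, P(k | x) = π_k f_k(x) / Σ_j π_j f_j(x).
Evaluate each component's likelihood at the observed value:
  f_I = 0.242822
  f_II = 0.0272881
  f_III = 6.33803e-06
Weight by the priors:
  π_I·f_I = 0.28 × 0.242822 = 0.0679902
  π_II·f_II = 0.38 × 0.0272881 = 0.0103695
  π_III·f_III = 0.34 × 6.33803e-06 = 2.15493e-06
Sum: 0.0679902 + 0.0103695 + 2.15493e-06 = 0.0783619
P(Population II | 0.94) ≈ 0.132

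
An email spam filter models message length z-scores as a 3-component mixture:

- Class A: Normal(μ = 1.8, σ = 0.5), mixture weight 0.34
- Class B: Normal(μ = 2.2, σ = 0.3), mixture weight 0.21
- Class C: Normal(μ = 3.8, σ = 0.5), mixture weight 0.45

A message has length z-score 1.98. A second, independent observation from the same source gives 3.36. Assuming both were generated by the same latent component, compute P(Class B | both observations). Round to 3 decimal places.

By Bayes' theorem, P(k | x) = π_k f_k(x) / Σ_j π_j f_j(x).
Since both observations come from the same component, the likelihood for component k is f_k(x₁)·f_k(x₂).
  p_A = [(1/(0.5·√(2π)))·exp(−(1.98−1.8)²/(2·0.5²)) = 0.797885·exp(-0.06480) = 0.747821] × [0.00613963] = 0.00459134
  p_B = [(1/(0.3·√(2π)))·exp(−(1.98−2.2)²/(2·0.3²)) = 1.329808·exp(-0.26889) = 1.01628] × [0.000753696] = 0.000765964
  p_C = [(1/(0.5·√(2π)))·exp(−(1.98−3.8)²/(2·0.5²)) = 0.797885·exp(-6.62480) = 0.00105883] × [0.541728] = 0.000573597
Unnormalised posteriors:
  π_A·p_A = 0.34 × 0.00459134 = 0.00156106
  π_B·p_B = 0.21 × 0.000765964 = 0.000160852
  π_C·p_C = 0.45 × 0.000573597 = 0.000258119
Marginal: 0.00156106 + 0.000160852 + 0.000258119 = 0.00198003
Responsibility of Class B: 0.000160852 / 0.00198003 ≈ 0.081

0.081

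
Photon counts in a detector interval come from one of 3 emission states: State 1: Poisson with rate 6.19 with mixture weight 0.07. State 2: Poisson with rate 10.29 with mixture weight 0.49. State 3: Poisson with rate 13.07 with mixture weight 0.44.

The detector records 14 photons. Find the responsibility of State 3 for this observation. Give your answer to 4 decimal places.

0.6115

By Bayes' theorem, P(k | x) = P(Z=k) f_k(x) / Σ_j P(Z=j) f_j(x).
Component likelihoods at x = 14 photons:
  L_1 = e^(−6.19)·6.19^14/14! = 0.00285087
  L_2 = e^(−10.29)·10.29^14/14! = 0.0581456
  L_3 = e^(−13.07)·13.07^14/14! = 0.102617
Prior × likelihood for each component:
  P(Z=1)·L_1 = 0.07 × 0.00285087 = 0.000199561
  P(Z=2)·L_2 = 0.49 × 0.0581456 = 0.0284913
  P(Z=3)·L_3 = 0.44 × 0.102617 = 0.0451517
Sum: 0.000199561 + 0.0284913 + 0.0451517 = 0.0738425
Responsibility of State 3: 0.0451517 / 0.0738425 ≈ 0.6115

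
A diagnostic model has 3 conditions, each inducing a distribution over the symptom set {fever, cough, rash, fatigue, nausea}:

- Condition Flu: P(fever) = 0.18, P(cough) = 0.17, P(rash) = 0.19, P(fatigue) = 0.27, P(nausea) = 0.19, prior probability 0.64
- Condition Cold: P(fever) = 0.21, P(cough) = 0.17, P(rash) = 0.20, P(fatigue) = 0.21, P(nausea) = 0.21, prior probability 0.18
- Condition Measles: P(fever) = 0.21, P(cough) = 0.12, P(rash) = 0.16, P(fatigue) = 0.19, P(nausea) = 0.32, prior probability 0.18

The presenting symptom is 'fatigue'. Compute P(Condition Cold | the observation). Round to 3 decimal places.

P(component k | x) = w_k·f_k(x) / marginal(x), where marginal(x) = Σ_j w_j·f_j(x).
Evaluate each component's likelihood at the observed value:
  p_Flu = P(fatigue | comp) = 0.27
  p_Cold = P(fatigue | comp) = 0.21
  p_Measles = P(fatigue | comp) = 0.19
Multiply by the mixture weights:
  w_Flu·p_Flu = 0.64 × 0.27 = 0.1728
  w_Cold·p_Cold = 0.18 × 0.21 = 0.0378
  w_Measles·p_Measles = 0.18 × 0.19 = 0.0342
Evidence: 0.1728 + 0.0378 + 0.0342 = 0.2448
So the posterior for Condition Cold is 0.0378 / 0.2448 ≈ 0.154.

0.154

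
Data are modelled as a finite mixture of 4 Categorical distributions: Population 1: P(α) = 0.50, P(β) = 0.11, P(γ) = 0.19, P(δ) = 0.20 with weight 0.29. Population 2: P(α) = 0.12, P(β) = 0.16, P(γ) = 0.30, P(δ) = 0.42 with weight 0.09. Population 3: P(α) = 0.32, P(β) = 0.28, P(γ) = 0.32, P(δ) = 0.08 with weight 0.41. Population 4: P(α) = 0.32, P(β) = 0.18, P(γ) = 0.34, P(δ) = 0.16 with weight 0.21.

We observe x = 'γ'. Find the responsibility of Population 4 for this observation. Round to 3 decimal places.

0.251

Apply Bayes' rule: the posterior for each component is proportional to its prior times its likelihood at x.
Categorical probabilities:
  f_1 = P(γ | comp) = 0.19
  f_2 = P(γ | comp) = 0.30
  f_3 = P(γ | comp) = 0.32
  f_4 = P(γ | comp) = 0.34
Unnormalised posteriors:
  P(Z=1)·f_1 = 0.29 × 0.19 = 0.0551
  P(Z=2)·f_2 = 0.09 × 0.3 = 0.027
  P(Z=3)·f_3 = 0.41 × 0.32 = 0.1312
  P(Z=4)·f_4 = 0.21 × 0.34 = 0.0714
Evidence: 0.0551 + 0.027 + 0.1312 + 0.0714 = 0.2847
So the posterior for Population 4 is 0.0714 / 0.2847 ≈ 0.251.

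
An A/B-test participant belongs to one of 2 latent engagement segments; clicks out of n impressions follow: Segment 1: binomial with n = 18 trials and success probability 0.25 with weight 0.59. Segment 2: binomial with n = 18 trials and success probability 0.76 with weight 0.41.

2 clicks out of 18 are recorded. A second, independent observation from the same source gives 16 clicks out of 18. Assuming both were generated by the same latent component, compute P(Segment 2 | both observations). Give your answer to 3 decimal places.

Apply Bayes' rule: the posterior for each component is proportional to its prior times its likelihood at x.
Since both observations come from the same component, the likelihood for component k is f_k(x₁)·f_k(x₂).
  L_1 = [C(18,2)·0.25^2·0.75^16 = 153·0.0625·0.0100226 = 0.0958411] × [2.0038e-08] = 1.92046e-09
  L_2 = [C(18,2)·0.76^2·0.24^16 = 153·0.5776·1.21166e-10 = 1.07078e-08] × [0.109177] = 1.16904e-09
Weight by the priors:
  π_1·L_1 = 0.59 × 1.92046e-09 = 1.13307e-09
  π_2·L_2 = 0.41 × 1.16904e-09 = 4.79307e-10
Normaliser: 1.13307e-09 + 4.79307e-10 = 1.61238e-09
Responsibility of Segment 2: 4.79307e-10 / 1.61238e-09 ≈ 0.297

0.297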